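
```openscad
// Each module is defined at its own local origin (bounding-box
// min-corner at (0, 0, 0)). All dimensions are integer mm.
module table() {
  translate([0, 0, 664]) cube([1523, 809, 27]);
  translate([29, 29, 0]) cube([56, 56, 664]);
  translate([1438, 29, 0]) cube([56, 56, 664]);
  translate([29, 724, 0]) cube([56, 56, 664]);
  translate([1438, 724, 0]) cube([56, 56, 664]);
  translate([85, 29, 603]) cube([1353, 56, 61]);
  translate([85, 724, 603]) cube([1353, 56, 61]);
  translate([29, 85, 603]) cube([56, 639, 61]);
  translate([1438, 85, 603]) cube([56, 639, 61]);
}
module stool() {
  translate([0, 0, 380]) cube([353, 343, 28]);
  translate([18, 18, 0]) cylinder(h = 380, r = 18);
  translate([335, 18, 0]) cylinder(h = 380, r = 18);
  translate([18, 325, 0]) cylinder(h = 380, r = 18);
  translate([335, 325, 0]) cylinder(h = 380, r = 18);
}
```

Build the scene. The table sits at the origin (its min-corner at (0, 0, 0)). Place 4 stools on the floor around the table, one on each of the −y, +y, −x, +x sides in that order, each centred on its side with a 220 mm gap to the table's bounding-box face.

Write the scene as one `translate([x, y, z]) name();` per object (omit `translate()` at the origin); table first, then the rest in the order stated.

table();
translate([585, -563, 0]) stool();
translate([585, 1029, 0]) stool();
translate([-573, 233, 0]) stool();
translate([1743, 233, 0]) stool();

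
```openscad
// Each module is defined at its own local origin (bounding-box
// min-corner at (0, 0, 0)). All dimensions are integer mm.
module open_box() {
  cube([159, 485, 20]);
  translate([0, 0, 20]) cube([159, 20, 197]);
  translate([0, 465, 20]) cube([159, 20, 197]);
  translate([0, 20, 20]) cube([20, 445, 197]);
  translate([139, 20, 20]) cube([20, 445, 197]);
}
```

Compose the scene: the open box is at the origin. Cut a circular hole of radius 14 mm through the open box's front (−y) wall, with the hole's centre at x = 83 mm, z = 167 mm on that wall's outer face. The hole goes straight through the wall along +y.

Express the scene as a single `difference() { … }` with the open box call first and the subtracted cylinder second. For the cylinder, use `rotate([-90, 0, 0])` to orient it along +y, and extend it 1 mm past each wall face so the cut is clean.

difference() {
  open_box();
  translate([83, -1, 167]) rotate([-90, 0, 0]) cylinder(h = 22, r = 14);
}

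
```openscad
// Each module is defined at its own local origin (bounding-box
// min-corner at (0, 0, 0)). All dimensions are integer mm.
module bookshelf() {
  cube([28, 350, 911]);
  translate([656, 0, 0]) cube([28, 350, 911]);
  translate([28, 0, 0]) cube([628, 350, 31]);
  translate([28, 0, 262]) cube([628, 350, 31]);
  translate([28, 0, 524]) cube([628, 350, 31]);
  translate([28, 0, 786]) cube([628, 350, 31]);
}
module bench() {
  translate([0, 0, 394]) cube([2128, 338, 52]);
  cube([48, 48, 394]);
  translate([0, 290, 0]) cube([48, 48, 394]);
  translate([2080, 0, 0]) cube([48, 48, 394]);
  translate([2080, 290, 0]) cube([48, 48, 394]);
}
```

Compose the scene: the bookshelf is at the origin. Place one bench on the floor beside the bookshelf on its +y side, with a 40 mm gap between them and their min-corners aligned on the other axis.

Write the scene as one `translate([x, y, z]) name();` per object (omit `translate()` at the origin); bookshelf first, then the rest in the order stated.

bookshelf();
translate([0, 390, 0]) bench();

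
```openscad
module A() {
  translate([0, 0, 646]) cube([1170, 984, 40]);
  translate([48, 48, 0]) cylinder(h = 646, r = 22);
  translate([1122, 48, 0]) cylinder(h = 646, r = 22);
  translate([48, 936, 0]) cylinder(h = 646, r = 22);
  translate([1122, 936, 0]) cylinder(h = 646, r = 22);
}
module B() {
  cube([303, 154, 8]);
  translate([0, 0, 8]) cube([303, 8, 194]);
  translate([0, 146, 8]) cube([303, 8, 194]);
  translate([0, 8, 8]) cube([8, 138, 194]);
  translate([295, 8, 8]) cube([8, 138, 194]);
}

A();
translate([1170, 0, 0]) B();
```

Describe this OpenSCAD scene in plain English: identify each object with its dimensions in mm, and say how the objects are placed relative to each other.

A is a rectangular dining table. The top is 1170×984×40 mm with its upper surface at z = 686 mm. It stands on four round legs of 44 mm diameter, each leg's bounding box inset 26 mm from the nearest pair of top edges, running from the floor to the underside of the top.

B is an open-topped rectangular box: outside dimensions 303×154×202 mm, with a uniform wall and base thickness of 8 mm. The base is a full 303×154 slab on the floor; four walls sit on top of the base. The front and back walls (the −y and +y sides) span the full width; the two side walls fit between them.

The open box is against the table's +x side, with their −y faces flush.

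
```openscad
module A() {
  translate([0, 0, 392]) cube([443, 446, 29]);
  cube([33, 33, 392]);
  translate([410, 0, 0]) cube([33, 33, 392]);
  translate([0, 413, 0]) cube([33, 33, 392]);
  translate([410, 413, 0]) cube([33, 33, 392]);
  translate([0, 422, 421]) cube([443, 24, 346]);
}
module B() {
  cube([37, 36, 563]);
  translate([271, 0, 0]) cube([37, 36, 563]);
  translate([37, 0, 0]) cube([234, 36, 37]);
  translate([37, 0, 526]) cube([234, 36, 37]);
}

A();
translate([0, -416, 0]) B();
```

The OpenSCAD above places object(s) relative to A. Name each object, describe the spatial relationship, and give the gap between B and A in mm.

A is a chair. B is a picture frame. The picture frame is on the floor beside the chair on its −y side. The gap between the picture frame and the chair is 380 mm.

The picture frame's nearest face is 380 mm from the chair's −y face.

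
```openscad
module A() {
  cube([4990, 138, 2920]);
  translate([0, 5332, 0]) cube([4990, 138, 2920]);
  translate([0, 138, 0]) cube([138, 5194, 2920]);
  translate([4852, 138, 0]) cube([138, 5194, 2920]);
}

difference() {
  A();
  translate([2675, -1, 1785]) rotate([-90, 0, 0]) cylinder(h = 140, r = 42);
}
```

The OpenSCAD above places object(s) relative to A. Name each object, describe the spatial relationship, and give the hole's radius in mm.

The subtracted cylinder has r = 42 mm.

A is a house frame. The house frame has a circular hole through its front wall. The hole's radius is 42 mm.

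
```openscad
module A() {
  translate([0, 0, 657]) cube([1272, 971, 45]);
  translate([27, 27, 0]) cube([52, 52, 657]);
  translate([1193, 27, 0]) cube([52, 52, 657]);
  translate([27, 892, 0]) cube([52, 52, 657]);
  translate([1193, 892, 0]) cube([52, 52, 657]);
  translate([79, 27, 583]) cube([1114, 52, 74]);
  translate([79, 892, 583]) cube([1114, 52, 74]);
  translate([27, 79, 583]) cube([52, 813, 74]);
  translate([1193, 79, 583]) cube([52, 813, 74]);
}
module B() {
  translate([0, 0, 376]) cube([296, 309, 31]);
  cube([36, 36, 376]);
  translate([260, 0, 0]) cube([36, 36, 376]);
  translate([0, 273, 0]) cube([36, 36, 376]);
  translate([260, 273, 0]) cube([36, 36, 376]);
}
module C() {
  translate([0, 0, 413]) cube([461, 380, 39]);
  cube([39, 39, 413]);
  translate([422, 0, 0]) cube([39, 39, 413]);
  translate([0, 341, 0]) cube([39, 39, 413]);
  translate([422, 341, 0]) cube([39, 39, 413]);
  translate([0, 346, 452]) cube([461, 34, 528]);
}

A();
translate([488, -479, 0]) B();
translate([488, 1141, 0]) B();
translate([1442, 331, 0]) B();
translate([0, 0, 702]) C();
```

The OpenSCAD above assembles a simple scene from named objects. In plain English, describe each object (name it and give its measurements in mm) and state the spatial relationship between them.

A is a rectangular dining table. The top is 1272×971×45 mm with its upper surface at z = 702 mm. It stands on four 52×52 mm square legs, each inset 27 mm from the nearest pair of top edges, running from the floor to the underside of the top. Four apron rails, 52 mm thick and 74 mm tall, run between adjacent legs with their top edges flush with the underside of the top and their outer faces flush with the legs' outer faces.

B is a four-legged stool. The seat is a 296×309×31 mm slab whose top surface is at z = 407 mm; four square legs, each 36×36 mm in cross-section, run from the floor (z = 0) to the underside of the seat, each flush with a corner of the seat.

C is a chair: 461×380 mm seat, 39 mm thick, top at z = 452 mm, on four 39 mm square corner legs flush with the seat edges. A 34 mm thick backrest slab spans the full seat width, extending 528 mm above the seat top, its back face flush with the seat's +y edge.

Three stools sit around the table at the −y, +y, +x sides. The chair is on top of the table.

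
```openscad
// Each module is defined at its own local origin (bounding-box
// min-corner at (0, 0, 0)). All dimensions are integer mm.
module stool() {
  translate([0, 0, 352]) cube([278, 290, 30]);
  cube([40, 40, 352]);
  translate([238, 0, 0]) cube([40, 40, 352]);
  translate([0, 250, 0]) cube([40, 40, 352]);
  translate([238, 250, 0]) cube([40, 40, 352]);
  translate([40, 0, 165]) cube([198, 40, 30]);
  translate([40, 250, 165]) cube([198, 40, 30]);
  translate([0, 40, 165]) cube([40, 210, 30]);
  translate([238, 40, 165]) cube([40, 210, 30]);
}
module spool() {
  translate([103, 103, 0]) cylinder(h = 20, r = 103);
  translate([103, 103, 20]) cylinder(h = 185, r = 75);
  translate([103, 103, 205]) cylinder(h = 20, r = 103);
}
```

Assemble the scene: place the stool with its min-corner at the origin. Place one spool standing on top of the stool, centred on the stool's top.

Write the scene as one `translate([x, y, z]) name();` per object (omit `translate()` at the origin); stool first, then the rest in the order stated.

stool();
translate([36, 42, 382]) spool();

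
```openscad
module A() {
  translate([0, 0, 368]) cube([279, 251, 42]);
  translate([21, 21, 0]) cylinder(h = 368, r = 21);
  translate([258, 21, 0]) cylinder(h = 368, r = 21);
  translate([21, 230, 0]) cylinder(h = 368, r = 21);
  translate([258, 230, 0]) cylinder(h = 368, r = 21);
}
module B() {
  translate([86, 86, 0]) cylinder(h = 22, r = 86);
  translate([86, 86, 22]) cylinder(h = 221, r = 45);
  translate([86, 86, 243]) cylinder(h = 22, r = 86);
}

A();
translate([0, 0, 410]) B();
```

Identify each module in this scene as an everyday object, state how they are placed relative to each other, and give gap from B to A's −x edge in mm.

The spool's min-x is at 0; the stool's min-x is 0; gap = 0 mm.

A is a stool. B is a spool. The spool is on top of the stool. The gap from the spool to the stool's −x edge is 0 mm.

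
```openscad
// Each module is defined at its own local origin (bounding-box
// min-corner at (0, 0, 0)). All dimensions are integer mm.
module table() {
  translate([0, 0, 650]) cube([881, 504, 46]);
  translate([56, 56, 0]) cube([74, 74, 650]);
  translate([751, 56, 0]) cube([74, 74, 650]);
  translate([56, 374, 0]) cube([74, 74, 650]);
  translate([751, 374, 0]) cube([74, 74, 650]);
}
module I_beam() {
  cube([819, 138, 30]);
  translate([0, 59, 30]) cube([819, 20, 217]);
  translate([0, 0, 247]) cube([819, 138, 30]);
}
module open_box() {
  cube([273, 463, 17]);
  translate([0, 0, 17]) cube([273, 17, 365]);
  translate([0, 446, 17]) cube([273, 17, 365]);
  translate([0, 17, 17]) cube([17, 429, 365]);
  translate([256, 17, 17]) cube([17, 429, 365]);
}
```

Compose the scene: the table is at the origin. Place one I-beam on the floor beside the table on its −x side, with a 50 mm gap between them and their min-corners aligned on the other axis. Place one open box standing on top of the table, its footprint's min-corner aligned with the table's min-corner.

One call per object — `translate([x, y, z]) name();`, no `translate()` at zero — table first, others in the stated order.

table();
translate([-869, 0, 0]) I_beam();
translate([0, 0, 696]) open_box();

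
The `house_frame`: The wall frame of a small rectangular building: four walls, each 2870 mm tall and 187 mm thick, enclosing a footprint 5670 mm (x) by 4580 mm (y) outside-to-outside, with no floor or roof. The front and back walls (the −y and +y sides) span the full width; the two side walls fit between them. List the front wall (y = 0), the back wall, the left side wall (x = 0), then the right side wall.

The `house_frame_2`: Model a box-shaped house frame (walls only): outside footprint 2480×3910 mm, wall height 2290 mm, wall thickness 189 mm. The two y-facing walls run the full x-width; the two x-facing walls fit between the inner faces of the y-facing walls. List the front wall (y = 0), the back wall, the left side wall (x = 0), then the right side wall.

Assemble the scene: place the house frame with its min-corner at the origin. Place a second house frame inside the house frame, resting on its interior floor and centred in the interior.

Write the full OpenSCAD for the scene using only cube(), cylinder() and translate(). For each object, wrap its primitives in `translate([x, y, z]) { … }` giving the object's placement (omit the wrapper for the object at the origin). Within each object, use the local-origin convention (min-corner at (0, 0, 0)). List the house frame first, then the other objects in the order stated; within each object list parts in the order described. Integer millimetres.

cube([5670, 187, 2870]);
translate([0, 4393, 0]) cube([5670, 187, 2870]);
translate([0, 187, 0]) cube([187, 4206, 2870]);
translate([5483, 187, 0]) cube([187, 4206, 2870]);
translate([1595, 335, 0]) {
  cube([2480, 189, 2290]);
  translate([0, 3721, 0]) cube([2480, 189, 2290]);
  translate([0, 189, 0]) cube([189, 3532, 2290]);
  translate([2291, 189, 0]) cube([189, 3532, 2290]);
}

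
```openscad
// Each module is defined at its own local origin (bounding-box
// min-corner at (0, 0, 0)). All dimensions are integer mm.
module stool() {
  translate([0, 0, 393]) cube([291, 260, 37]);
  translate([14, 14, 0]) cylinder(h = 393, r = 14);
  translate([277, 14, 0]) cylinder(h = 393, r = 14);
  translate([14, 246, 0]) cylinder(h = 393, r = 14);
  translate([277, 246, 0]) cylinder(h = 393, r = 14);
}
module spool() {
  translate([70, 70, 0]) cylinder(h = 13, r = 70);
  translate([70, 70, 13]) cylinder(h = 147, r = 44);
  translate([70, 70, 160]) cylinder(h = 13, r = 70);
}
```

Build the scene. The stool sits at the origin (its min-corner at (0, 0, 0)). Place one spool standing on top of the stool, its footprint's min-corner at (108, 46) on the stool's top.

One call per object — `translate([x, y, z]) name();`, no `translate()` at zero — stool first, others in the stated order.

stool();
translate([108, 46, 430]) spool();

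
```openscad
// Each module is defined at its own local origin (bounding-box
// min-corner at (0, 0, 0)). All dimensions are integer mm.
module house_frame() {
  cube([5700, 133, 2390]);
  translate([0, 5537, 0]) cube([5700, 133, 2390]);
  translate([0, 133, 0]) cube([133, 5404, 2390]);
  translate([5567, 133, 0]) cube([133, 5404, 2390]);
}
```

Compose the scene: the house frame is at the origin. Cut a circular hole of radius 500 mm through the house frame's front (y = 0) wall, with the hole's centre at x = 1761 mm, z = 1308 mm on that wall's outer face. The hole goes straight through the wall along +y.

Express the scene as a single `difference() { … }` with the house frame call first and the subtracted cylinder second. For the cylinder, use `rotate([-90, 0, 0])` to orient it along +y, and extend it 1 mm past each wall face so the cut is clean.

difference() {
  house_frame();
  translate([1761, -1, 1308]) rotate([-90, 0, 0]) cylinder(h = 135, r = 500);
}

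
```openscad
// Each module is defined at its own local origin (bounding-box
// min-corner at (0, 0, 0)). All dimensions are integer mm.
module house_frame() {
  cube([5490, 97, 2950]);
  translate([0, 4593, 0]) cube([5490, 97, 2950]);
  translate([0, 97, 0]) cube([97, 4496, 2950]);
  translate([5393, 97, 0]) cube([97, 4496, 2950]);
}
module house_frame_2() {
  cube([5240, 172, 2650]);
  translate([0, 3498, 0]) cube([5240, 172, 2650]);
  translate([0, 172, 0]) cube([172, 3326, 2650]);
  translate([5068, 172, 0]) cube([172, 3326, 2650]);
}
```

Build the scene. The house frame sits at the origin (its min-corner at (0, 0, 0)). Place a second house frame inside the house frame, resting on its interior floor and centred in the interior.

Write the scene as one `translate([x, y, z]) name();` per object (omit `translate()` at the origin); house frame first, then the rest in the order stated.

house_frame();
translate([125, 510, 0]) house_frame_2();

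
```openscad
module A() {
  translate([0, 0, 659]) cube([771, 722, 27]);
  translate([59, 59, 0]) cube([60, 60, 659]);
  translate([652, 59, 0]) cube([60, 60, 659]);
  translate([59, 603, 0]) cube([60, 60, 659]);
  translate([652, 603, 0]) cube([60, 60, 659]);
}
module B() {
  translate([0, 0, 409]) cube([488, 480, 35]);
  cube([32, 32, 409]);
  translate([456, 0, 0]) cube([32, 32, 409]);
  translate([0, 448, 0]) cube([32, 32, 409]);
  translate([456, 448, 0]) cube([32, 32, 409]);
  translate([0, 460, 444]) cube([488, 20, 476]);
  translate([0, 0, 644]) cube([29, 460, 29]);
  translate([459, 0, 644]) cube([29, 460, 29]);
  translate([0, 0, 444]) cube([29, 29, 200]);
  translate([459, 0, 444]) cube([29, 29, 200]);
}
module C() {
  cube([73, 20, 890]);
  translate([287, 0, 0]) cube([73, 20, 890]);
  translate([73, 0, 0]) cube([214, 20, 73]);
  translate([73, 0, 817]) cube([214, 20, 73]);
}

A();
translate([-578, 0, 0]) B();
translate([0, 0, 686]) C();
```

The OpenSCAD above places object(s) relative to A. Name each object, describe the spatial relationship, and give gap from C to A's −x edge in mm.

The picture frame's min-x is at 0; the table's min-x is 0; gap = 0 mm.

A is a table. B is a chair. C is a picture frame. The chair is on the floor beside the table on its −x side. The picture frame is on top of the table. The gap from the picture frame to the table's −x edge is 0 mm.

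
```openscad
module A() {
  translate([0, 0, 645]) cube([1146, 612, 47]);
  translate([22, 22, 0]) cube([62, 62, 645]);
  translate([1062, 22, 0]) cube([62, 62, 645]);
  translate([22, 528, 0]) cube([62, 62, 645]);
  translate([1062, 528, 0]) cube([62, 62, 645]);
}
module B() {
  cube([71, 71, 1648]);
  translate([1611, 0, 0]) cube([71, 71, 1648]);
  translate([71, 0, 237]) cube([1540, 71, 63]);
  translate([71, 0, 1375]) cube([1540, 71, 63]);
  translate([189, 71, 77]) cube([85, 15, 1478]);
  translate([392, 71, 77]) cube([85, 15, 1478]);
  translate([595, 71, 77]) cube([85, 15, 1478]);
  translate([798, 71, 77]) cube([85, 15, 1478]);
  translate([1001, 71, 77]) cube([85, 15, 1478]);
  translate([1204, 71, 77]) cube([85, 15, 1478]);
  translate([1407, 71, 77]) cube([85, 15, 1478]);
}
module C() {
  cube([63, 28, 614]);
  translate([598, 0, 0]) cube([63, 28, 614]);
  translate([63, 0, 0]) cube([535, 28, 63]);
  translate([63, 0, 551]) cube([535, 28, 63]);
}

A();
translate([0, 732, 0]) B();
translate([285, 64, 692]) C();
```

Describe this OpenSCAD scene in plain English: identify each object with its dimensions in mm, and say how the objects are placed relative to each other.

A is a rectangular dining table. The top is 1146×612×47 mm with its upper surface at z = 692 mm. It stands on four 62×62 mm square legs, each inset 22 mm from the nearest pair of top edges, running from the floor to the underside of the top.

B is a fence section. Two 71×71 mm posts, 1648 mm tall, stand on the floor with a clear span of 1540 mm between their inner faces. Two horizontal rails of 71×63 mm section span the gap between the posts with their undersides at z = 237 mm and z = 1375 mm, flush with the posts' −y face. 7 pickets, each 85 mm wide, 15 mm thick and 1478 mm tall, are fixed to the +y face of the rails with their bottoms at z = 77 mm, evenly spaced across the span with equal gaps (rounded down to the nearest mm) at the −x end and between each pair — any rounding remainder accumulates at the +x end.

C is a rectangular picture frame lying in the x–z plane (depth along y). The opening is 535 mm wide (x) by 488 mm tall (z), surrounded by a border 63 mm wide on all four sides. The frame is 28 mm deep and is made of two full-height vertical stiles with two horizontal rails fitted between them.

The fence section is on the floor beside the table on its +y side. The picture frame is on top of the table.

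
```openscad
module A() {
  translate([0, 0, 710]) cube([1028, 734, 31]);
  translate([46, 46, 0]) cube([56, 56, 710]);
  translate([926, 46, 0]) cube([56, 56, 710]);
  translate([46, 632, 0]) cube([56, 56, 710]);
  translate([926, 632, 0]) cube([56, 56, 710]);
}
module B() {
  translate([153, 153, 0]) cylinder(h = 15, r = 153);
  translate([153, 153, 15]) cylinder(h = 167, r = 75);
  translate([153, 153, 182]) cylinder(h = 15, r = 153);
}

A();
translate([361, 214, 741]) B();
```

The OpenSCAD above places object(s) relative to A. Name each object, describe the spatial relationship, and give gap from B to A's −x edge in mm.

A is a table. B is a spool. The spool is on top of the table, centred. The gap from the spool to the table's −x edge is 361 mm.

The spool's min-x is at 361; the table's min-x is 0; gap = 361 mm.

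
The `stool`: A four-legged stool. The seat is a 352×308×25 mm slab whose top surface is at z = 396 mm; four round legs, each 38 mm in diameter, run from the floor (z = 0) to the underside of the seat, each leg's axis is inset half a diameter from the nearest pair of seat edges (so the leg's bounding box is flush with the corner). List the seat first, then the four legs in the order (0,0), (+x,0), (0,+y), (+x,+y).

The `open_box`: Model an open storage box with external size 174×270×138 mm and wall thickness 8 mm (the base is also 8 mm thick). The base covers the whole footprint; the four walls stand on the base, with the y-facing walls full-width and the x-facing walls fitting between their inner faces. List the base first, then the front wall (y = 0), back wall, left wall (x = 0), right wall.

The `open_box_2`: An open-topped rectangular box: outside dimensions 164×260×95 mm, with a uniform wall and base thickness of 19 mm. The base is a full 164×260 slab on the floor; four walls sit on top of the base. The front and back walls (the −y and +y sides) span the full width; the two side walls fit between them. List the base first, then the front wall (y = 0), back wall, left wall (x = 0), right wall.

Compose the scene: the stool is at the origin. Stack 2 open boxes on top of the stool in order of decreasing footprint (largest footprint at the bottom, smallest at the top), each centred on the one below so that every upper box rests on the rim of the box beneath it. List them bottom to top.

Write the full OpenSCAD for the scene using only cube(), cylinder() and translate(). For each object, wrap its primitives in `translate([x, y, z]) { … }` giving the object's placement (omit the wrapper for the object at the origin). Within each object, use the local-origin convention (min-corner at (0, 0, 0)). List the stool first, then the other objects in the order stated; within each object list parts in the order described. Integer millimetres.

translate([0, 0, 371]) cube([352, 308, 25]);
translate([19, 19, 0]) cylinder(h = 371, r = 19);
translate([333, 19, 0]) cylinder(h = 371, r = 19);
translate([19, 289, 0]) cylinder(h = 371, r = 19);
translate([333, 289, 0]) cylinder(h = 371, r = 19);
translate([89, 19, 396]) {
  cube([174, 270, 8]);
  translate([0, 0, 8]) cube([174, 8, 130]);
  translate([0, 262, 8]) cube([174, 8, 130]);
  translate([0, 8, 8]) cube([8, 254, 130]);
  translate([166, 8, 8]) cube([8, 254, 130]);
}
translate([94, 24, 534]) {
  cube([164, 260, 19]);
  translate([0, 0, 19]) cube([164, 19, 76]);
  translate([0, 241, 19]) cube([164, 19, 76]);
  translate([0, 19, 19]) cube([19, 222, 76]);
  translate([145, 19, 19]) cube([19, 222, 76]);
}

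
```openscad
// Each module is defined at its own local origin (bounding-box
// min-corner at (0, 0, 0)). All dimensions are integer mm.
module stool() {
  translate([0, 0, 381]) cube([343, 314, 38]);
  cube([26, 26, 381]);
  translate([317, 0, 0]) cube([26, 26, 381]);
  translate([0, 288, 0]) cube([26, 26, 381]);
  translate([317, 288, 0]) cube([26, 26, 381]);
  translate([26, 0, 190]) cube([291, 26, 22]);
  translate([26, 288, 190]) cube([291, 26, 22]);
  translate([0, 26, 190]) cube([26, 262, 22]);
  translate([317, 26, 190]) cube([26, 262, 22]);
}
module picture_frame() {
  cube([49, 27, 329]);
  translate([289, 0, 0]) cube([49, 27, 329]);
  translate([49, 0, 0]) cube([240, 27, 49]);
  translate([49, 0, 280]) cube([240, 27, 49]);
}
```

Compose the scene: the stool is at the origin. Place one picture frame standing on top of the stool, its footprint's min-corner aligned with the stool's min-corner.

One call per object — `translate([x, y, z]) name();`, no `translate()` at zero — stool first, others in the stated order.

stool();
translate([0, 0, 419]) picture_frame();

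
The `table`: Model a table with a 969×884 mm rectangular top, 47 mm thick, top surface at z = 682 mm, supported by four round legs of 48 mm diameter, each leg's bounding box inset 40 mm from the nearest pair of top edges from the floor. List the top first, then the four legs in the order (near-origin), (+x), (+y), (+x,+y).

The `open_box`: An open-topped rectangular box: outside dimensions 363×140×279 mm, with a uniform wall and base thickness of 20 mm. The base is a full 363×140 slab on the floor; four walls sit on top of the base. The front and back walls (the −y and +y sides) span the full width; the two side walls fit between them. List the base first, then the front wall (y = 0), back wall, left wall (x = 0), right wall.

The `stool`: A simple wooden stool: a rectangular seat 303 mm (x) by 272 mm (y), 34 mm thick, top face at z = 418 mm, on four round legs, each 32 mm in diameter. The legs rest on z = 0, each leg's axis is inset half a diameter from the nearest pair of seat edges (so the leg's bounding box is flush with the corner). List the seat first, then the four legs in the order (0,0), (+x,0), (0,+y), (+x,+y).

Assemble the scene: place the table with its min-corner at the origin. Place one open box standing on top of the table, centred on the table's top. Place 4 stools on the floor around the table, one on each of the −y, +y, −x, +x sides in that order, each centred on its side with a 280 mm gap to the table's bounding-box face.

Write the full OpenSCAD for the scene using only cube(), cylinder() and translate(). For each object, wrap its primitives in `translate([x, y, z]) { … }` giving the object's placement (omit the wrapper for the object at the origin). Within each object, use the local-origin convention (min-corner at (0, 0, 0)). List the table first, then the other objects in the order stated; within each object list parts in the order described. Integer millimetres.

translate([0, 0, 635]) cube([969, 884, 47]);
translate([64, 64, 0]) cylinder(h = 635, r = 24);
translate([905, 64, 0]) cylinder(h = 635, r = 24);
translate([64, 820, 0]) cylinder(h = 635, r = 24);
translate([905, 820, 0]) cylinder(h = 635, r = 24);
translate([303, 372, 682]) {
  cube([363, 140, 20]);
  translate([0, 0, 20]) cube([363, 20, 259]);
  translate([0, 120, 20]) cube([363, 20, 259]);
  translate([0, 20, 20]) cube([20, 100, 259]);
  translate([343, 20, 20]) cube([20, 100, 259]);
}
translate([333, -552, 0]) {
  translate([0, 0, 384]) cube([303, 272, 34]);
  translate([16, 16, 0]) cylinder(h = 384, r = 16);
  translate([287, 16, 0]) cylinder(h = 384, r = 16);
  translate([16, 256, 0]) cylinder(h = 384, r = 16);
  translate([287, 256, 0]) cylinder(h = 384, r = 16);
}
translate([333, 1164, 0]) {
  translate([0, 0, 384]) cube([303, 272, 34]);
  translate([16, 16, 0]) cylinder(h = 384, r = 16);
  translate([287, 16, 0]) cylinder(h = 384, r = 16);
  translate([16, 256, 0]) cylinder(h = 384, r = 16);
  translate([287, 256, 0]) cylinder(h = 384, r = 16);
}
translate([-583, 306, 0]) {
  translate([0, 0, 384]) cube([303, 272, 34]);
  translate([16, 16, 0]) cylinder(h = 384, r = 16);
  translate([287, 16, 0]) cylinder(h = 384, r = 16);
  translate([16, 256, 0]) cylinder(h = 384, r = 16);
  translate([287, 256, 0]) cylinder(h = 384, r = 16);
}
translate([1249, 306, 0]) {
  translate([0, 0, 384]) cube([303, 272, 34]);
  translate([16, 16, 0]) cylinder(h = 384, r = 16);
  translate([287, 16, 0]) cylinder(h = 384, r = 16);
  translate([16, 256, 0]) cylinder(h = 384, r = 16);
  translate([287, 256, 0]) cylinder(h = 384, r = 16);
}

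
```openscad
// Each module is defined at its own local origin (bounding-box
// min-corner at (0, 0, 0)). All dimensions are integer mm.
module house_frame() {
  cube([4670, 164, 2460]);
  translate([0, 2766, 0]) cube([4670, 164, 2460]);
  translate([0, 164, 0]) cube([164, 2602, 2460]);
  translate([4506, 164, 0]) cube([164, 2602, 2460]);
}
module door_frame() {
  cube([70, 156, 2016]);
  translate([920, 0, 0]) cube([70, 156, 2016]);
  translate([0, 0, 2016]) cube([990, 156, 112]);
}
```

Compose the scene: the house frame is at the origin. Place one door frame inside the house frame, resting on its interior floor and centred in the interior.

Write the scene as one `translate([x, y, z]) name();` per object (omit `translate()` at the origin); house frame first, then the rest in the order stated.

house_frame();
translate([1840, 1387, 0]) door_frame();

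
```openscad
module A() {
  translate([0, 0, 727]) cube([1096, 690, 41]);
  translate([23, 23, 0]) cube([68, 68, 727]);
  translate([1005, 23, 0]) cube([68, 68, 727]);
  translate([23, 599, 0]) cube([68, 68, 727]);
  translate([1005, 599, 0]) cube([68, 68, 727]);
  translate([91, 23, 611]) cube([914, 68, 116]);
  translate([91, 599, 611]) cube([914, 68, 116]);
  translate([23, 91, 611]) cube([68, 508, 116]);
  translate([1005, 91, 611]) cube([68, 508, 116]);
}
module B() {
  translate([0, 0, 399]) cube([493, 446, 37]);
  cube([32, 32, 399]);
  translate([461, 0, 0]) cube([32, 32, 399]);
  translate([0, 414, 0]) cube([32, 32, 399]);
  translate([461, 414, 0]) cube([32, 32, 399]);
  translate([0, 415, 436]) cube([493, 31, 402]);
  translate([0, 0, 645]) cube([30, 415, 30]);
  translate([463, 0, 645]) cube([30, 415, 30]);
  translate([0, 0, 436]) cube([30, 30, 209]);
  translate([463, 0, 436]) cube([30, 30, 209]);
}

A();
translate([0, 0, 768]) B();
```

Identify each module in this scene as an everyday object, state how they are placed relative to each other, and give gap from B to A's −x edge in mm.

The chair's min-x is at 0; the table's min-x is 0; gap = 0 mm.

A is a table. B is a chair. The chair is on top of the table. The gap from the chair to the table's −x edge is 0 mm.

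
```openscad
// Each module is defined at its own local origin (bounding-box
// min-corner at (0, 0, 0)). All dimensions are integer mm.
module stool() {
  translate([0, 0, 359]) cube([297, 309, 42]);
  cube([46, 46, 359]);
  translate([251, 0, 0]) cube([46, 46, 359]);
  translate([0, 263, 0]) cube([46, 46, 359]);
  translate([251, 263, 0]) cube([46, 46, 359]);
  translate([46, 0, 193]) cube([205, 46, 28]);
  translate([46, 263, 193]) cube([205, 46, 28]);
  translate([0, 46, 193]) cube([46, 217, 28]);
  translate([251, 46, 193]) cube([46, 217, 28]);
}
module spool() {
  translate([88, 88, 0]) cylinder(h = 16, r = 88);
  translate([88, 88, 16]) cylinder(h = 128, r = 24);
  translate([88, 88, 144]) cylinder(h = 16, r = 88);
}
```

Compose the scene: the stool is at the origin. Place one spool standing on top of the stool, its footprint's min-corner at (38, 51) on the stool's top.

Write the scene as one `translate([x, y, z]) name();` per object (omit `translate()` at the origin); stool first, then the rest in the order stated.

stool();
translate([38, 51, 401]) spool();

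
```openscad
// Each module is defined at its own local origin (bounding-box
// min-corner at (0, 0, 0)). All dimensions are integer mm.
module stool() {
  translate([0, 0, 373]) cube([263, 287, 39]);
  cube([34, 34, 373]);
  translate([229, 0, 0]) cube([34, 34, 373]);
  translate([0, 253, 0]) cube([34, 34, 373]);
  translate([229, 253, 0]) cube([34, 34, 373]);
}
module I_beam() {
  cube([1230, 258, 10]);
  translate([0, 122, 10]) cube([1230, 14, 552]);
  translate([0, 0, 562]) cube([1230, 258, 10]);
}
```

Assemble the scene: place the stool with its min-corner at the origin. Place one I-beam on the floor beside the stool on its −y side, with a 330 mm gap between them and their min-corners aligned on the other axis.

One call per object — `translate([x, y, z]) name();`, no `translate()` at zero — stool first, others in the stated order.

stool();
translate([0, -588, 0]) I_beam();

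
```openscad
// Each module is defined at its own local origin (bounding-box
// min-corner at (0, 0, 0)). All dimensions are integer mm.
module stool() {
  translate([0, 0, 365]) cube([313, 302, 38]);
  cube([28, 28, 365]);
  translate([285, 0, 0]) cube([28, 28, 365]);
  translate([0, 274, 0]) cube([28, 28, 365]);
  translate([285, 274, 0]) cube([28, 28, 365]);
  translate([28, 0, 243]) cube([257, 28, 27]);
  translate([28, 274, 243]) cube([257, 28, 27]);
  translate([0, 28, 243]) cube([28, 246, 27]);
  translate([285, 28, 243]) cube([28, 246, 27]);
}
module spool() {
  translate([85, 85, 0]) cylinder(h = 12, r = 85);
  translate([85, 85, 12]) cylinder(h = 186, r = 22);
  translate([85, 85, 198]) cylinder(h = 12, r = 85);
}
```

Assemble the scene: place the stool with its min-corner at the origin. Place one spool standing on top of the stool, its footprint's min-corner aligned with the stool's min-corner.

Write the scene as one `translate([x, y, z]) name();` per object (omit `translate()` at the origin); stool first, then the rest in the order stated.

stool();
translate([0, 0, 403]) spool();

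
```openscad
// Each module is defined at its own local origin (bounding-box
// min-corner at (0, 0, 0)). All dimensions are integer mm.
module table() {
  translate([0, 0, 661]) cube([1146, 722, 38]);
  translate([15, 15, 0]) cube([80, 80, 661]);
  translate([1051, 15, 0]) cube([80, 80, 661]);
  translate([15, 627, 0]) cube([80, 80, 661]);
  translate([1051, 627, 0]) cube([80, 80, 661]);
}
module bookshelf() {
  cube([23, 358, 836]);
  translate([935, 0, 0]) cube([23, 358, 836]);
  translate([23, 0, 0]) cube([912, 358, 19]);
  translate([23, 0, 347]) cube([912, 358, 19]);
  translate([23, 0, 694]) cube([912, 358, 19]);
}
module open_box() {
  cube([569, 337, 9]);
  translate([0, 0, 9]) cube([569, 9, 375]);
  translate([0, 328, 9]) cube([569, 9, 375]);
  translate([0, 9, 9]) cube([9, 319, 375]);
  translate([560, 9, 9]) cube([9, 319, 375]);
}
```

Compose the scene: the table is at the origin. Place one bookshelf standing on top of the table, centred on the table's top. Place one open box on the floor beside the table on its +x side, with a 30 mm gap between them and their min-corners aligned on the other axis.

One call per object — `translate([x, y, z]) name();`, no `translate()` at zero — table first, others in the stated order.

table();
translate([94, 182, 699]) bookshelf();
translate([1176, 0, 0]) open_box();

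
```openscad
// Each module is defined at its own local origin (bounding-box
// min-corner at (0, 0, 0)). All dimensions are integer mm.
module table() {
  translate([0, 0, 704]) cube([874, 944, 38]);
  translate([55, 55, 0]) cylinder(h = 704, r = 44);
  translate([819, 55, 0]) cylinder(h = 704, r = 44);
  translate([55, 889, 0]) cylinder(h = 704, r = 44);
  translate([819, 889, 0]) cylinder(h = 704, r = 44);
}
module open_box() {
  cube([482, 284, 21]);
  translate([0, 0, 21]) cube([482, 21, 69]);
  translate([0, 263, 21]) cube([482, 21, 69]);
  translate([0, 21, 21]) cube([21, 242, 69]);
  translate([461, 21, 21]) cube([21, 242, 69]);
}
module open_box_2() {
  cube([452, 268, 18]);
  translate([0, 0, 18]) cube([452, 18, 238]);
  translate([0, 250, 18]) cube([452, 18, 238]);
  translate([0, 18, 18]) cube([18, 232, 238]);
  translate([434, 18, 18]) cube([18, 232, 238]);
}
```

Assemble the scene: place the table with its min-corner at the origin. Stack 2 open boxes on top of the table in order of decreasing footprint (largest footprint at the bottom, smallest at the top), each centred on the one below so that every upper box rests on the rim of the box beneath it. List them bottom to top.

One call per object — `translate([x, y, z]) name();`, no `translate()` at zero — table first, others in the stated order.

table();
translate([196, 330, 742]) open_box();
translate([211, 338, 832]) open_box_2();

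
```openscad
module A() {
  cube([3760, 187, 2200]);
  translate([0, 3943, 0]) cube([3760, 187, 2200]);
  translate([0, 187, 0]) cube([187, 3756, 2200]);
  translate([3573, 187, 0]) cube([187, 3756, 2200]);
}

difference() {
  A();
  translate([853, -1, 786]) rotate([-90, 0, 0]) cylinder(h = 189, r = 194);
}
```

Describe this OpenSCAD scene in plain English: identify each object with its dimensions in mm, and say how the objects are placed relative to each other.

A is the wall frame of a small rectangular building: four walls, each 2200 mm tall and 187 mm thick, enclosing a footprint 3760 mm (x) by 4130 mm (y) outside-to-outside, with no floor or roof. The front and back walls (the −y and +y sides) span the full width; the two side walls fit between them.

The house frame has a circular hole of radius 194 mm through its front wall, centred at (x = 853, z = 786).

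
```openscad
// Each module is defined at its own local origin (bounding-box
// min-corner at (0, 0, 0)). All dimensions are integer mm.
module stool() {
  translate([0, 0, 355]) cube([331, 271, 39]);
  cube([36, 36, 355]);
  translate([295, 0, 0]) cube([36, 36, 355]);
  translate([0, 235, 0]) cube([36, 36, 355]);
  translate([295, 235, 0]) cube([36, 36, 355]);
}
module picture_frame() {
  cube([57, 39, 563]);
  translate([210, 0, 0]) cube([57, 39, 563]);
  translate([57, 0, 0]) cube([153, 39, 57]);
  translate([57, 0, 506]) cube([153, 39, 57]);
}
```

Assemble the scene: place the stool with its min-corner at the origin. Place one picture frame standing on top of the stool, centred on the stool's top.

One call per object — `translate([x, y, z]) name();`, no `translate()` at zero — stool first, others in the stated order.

stool();
translate([32, 116, 394]) picture_frame();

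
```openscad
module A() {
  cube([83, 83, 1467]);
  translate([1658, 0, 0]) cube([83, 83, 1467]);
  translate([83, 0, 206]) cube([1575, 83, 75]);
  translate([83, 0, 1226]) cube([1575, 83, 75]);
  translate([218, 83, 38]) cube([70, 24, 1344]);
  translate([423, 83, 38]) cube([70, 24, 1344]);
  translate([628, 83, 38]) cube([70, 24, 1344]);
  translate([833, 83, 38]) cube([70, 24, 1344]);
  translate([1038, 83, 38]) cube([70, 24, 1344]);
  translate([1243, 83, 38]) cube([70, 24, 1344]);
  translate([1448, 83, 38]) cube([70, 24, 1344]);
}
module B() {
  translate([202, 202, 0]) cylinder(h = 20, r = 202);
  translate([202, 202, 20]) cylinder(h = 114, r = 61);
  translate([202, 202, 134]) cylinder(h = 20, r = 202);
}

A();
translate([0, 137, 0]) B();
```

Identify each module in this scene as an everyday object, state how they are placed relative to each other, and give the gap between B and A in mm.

The spool's nearest face is 30 mm from the fence section's +y face.

A is a fence section. B is a spool. The spool is on the floor beside the fence section on its +y side. The gap between the spool and the fence section is 30 mm.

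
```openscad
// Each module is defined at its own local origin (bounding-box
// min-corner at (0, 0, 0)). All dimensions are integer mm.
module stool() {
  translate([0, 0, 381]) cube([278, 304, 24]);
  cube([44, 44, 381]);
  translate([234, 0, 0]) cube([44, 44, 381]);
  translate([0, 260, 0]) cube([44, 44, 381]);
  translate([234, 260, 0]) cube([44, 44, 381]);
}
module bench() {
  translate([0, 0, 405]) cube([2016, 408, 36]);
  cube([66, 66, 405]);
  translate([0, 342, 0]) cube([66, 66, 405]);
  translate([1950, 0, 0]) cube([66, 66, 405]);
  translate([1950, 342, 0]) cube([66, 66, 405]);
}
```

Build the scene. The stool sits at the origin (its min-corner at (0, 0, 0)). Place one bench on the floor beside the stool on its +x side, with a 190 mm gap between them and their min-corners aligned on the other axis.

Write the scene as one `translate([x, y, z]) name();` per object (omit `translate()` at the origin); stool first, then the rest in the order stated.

stool();
translate([468, 0, 0]) bench();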